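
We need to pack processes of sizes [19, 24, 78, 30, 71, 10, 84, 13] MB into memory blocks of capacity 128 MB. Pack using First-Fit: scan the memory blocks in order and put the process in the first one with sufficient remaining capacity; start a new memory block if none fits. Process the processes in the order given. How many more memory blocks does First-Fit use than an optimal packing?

0

First-Fit: [19,24,78] [30,71,10,13] [84] → 3 memory blocks.
Total size 329 MB; any packing needs at least ⌈329/128⌉ = 3 memory blocks.
So 3 is already optimal.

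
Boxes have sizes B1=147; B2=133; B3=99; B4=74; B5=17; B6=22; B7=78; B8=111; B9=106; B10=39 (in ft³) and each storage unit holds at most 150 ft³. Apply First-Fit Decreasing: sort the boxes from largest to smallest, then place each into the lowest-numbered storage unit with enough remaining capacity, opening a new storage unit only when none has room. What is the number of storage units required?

Sorted descending: 147, 133, 111, 106, 99, 78, 74, 39, 22, 17.
Put 147 ft³ in storage unit 1; 3 ft³ remain.
Put 133 ft³ in storage unit 2; 17 ft³ remain.
Put 111 ft³ in storage unit 3; 39 ft³ remain.
Put 106 ft³ in storage unit 4; 44 ft³ remain.
Put 99 ft³ in storage unit 5; 51 ft³ remain.
Put 78 ft³ in storage unit 6; 72 ft³ remain.
Put 74 ft³ in storage unit 7; 76 ft³ remain.
Put 39 ft³ in storage unit 3; 0 ft³ remain.
Put 22 ft³ in storage unit 4; 22 ft³ remain.
Put 17 ft³ in storage unit 2; 0 ft³ remain.
Final storage units: [147] [133,17] [111,39] [106,22] [99] [78] [74].

7 storage units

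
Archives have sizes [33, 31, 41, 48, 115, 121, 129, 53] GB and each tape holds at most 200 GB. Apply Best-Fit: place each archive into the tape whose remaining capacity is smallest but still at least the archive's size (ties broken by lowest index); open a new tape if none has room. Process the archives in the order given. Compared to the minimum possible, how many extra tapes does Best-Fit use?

1

Best-Fit: [33,31,41,48] [115] [121] [129,53] → 4 tapes.
Total size 571 GB; any packing needs at least ⌈571/200⌉ = 3 tapes.
An optimal packing achieves that bound: [129,53] [121,48,31] [115,41,33] → 3 tapes.
Excess: 4 − 3 = 1.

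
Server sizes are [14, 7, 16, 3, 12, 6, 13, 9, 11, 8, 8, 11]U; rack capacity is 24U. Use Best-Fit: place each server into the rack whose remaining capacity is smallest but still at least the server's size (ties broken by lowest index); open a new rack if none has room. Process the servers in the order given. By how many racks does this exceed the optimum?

Best-Fit: [14,7,3] [16,6] [12,11] [13,9] [8,8] [11] → 6 racks.
Total size 118U; any packing needs at least ⌈118/24⌉ = 5 racks.
An optimal packing achieves that bound: [16,8] [14,9] [13,11] [12,11] [8,7,6,3] → 5 racks.
Excess: 6 − 5 = 1.

1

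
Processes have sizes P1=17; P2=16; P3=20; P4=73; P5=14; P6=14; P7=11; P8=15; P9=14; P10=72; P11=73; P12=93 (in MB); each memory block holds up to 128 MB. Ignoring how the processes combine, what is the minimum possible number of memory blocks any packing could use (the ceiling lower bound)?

Total size = 17 + 16 + 20 + 73 + 14 + 14 + 11 + 15 + 14 + 72 + 73 + 93 = 432 MB.
⌈432 / 128⌉ = 4.

4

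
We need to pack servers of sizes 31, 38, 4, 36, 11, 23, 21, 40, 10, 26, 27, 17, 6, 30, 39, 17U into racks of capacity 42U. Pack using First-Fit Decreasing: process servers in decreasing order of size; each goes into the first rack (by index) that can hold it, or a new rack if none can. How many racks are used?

Sorted descending: 40, 39, 38, 36, 31, 30, 27, 26, 23, 21, 17, 17, 11, 10, 6, 4.
Put 40U in rack 1; 2U remain.
Put 39U in rack 2; 3U remain.
Put 38U in rack 3; 4U remain.
Put 36U in rack 4; 6U remain.
Put 31U in rack 5; 11U remain.
Put 30U in rack 6; 12U remain.
Put 27U in rack 7; 15U remain.
Put 26U in rack 8; 16U remain.
Put 23U in rack 9; 19U remain.
Put 21U in rack 10; 21U remain.
Put 17U in rack 9; 2U remain.
Put 17U in rack 10; 4U remain.
Put 11U in rack 5; 0U remain.
Put 10U in rack 6; 2U remain.
Put 6U in rack 4; 0U remain.
Put 4U in rack 3; 0U remain.
Final racks: [40] [39] [38,4] [36,6] [31,11] [30,10] [27] [26] [23,17] [21,17].

10 racks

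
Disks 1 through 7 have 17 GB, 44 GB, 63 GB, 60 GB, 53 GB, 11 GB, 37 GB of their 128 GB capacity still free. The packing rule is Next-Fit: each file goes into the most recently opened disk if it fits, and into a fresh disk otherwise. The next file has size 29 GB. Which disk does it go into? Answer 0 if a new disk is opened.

Next-Fit only looks at disk 7, which has 37 GB free.
29 GB fits there.

7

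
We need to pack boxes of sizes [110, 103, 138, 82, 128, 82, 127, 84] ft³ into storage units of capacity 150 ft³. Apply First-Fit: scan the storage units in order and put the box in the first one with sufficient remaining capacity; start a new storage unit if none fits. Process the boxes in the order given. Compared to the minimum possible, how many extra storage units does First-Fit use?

0

First-Fit: [110] [103] [138] [82] [128] [82] [127] [84] → 8 storage units.
8 boxes exceed 75 ft³ (half the capacity), and no two of those can share a storage unit, so at least 8 storage units are needed.
So 8 is already optimal.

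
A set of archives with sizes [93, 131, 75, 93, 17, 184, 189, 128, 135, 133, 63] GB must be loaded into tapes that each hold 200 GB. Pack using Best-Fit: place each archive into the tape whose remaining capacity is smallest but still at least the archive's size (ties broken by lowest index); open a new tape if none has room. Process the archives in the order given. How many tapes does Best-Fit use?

8

tape 1: place 93 GB, 107 GB left
tape 2: place 131 GB, 69 GB left
tape 1: place 75 GB, 32 GB left
tape 3: place 93 GB, 107 GB left
tape 1: place 17 GB, 15 GB left
tape 4: place 184 GB, 16 GB left
tape 5: place 189 GB, 11 GB left
tape 6: place 128 GB, 72 GB left
tape 7: place 135 GB, 65 GB left
tape 8: place 133 GB, 67 GB left
tape 7: place 63 GB, 2 GB left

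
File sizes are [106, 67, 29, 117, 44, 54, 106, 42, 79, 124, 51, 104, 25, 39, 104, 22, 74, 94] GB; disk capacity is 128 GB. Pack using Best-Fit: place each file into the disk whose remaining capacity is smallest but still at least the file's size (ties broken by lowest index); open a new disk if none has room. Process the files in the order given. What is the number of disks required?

106 GB → disk 1 (remaining 22 GB)
67 GB → disk 2 (remaining 61 GB)
29 GB → disk 2 (remaining 32 GB)
117 GB → disk 3 (remaining 11 GB)
44 GB → disk 4 (remaining 84 GB)
54 GB → disk 4 (remaining 30 GB)
106 GB → disk 5 (remaining 22 GB)
42 GB → disk 6 (remaining 86 GB)
79 GB → disk 6 (remaining 7 GB)
124 GB → disk 7 (remaining 4 GB)
51 GB → disk 8 (remaining 77 GB)
104 GB → disk 9 (remaining 24 GB)
25 GB → disk 4 (remaining 5 GB)
39 GB → disk 8 (remaining 38 GB)
104 GB → disk 10 (remaining 24 GB)
22 GB → disk 1 (remaining 0 GB)
74 GB → disk 11 (remaining 54 GB)
94 GB → disk 12 (remaining 34 GB)
Final disks: [106,22] [67,29] [117] [44,54,25] [106] [42,79] [124] [51,39] [104] [104] [74] [94].

12 disks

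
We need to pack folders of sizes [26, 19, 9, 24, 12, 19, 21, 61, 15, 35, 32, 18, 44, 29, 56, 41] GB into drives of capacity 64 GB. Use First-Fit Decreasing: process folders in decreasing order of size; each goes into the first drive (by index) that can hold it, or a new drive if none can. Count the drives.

8

Sorted descending: 61, 56, 44, 41, 35, 32, 29, 26, 24, 21, 19, 19, 18, 15, 12, 9.
Put 61 GB in drive 1; 3 GB remain.
Put 56 GB in drive 2; 8 GB remain.
Put 44 GB in drive 3; 20 GB remain.
Put 41 GB in drive 4; 23 GB remain.
Put 35 GB in drive 5; 29 GB remain.
Put 32 GB in drive 6; 32 GB remain.
Put 29 GB in drive 5; 0 GB remain.
Put 26 GB in drive 6; 6 GB remain.
Put 24 GB in drive 7; 40 GB remain.
Put 21 GB in drive 4; 2 GB remain.
Put 19 GB in drive 3; 1 GB remain.
Put 19 GB in drive 7; 21 GB remain.
Put 18 GB in drive 7; 3 GB remain.
Put 15 GB in drive 8; 49 GB remain.
Put 12 GB in drive 8; 37 GB remain.
Put 9 GB in drive 8; 28 GB remain.
Final drives: [61] [56] [44,19] [41,21] [35,29] [32,26] [24,19,18] [15,12,9].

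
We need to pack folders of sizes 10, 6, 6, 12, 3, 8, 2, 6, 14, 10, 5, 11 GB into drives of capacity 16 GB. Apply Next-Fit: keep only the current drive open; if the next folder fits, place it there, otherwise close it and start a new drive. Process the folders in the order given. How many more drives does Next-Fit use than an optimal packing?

Next-Fit: [10,6] [6] [12,3] [8,2,6] [14] [10,5] [11] → 7 drives.
Total size 93 GB; any packing needs at least ⌈93/16⌉ = 6 drives.
An optimal packing achieves that bound: [14,2] [12,3] [11,5] [10,6] [10,6] [8,6] → 6 drives.
Excess: 7 − 6 = 1.

1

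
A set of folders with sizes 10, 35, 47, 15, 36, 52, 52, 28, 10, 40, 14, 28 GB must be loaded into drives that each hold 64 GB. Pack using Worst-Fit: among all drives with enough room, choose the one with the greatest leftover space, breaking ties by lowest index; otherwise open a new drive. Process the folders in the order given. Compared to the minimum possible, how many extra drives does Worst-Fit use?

Worst-Fit: [10,35,15] [47,10] [36,28] [52] [52] [40,14] [28] → 7 drives.
Total size 367 GB; any packing needs at least ⌈367/64⌉ = 6 drives.
An optimal packing achieves that bound: [52,10] [52,10] [47,15] [40,14] [36,28] [35,28] → 6 drives.
Excess: 7 − 6 = 1.

1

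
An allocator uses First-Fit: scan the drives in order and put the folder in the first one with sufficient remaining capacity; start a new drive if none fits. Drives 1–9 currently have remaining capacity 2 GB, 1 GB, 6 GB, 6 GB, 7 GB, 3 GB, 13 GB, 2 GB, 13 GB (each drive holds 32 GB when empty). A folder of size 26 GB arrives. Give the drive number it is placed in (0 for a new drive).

No drive has ≥ 26 GB free, so a new drive is opened.

0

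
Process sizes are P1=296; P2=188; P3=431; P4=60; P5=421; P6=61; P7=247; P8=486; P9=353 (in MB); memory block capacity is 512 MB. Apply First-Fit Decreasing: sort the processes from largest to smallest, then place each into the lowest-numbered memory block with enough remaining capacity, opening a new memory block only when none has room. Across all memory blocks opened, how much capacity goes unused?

Sorted descending: 486, 431, 421, 353, 296, 247, 188, 61, 60.
memory block 1: place 486 MB, 26 MB left
memory block 2: place 431 MB, 81 MB left
memory block 3: place 421 MB, 91 MB left
memory block 4: place 353 MB, 159 MB left
memory block 5: place 296 MB, 216 MB left
memory block 6: place 247 MB, 265 MB left
memory block 5: place 188 MB, 28 MB left
memory block 2: place 61 MB, 20 MB left
memory block 3: place 60 MB, 31 MB left
6 memory blocks × 512 MB = 3072 MB; used 2543 MB; unused 529 MB.

529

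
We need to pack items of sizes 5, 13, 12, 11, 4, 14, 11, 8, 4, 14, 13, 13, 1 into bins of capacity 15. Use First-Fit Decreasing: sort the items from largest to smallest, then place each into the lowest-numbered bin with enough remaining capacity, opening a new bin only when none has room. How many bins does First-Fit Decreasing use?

Sorted descending: 14, 14, 13, 13, 13, 12, 11, 11, 8, 5, 4, 4, 1.
Put 14 in bin 1; 1 remain.
Put 14 in bin 2; 1 remain.
Put 13 in bin 3; 2 remain.
Put 13 in bin 4; 2 remain.
Put 13 in bin 5; 2 remain.
Put 12 in bin 6; 3 remain.
Put 11 in bin 7; 4 remain.
Put 11 in bin 8; 4 remain.
Put 8 in bin 9; 7 remain.
Put 5 in bin 9; 2 remain.
Put 4 in bin 7; 0 remain.
Put 4 in bin 8; 0 remain.
Put 1 in bin 1; 0 remain.

9 bins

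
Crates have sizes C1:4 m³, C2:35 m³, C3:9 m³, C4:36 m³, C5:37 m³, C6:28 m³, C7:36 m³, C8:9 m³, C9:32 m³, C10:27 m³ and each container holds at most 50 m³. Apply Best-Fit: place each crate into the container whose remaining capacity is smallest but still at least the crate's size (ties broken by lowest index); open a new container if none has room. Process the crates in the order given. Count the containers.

7

C1 (4 m³) → container 1 (remaining 46 m³)
C2 (35 m³) → container 1 (remaining 11 m³)
C3 (9 m³) → container 1 (remaining 2 m³)
C4 (36 m³) → container 2 (remaining 14 m³)
C5 (37 m³) → container 3 (remaining 13 m³)
C6 (28 m³) → container 4 (remaining 22 m³)
C7 (36 m³) → container 5 (remaining 14 m³)
C8 (9 m³) → container 3 (remaining 4 m³)
C9 (32 m³) → container 6 (remaining 18 m³)
C10 (27 m³) → container 7 (remaining 23 m³)
Final containers: [4,35,9] [36] [37,9] [28] [36] [32] [27].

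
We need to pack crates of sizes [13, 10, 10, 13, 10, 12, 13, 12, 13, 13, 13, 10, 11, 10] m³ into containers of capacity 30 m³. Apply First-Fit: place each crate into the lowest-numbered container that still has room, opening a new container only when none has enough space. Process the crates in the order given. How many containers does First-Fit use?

7 containers

13 m³ → container 1 (remaining 17 m³)
10 m³ → container 1 (remaining 7 m³)
10 m³ → container 2 (remaining 20 m³)
13 m³ → container 2 (remaining 7 m³)
10 m³ → container 3 (remaining 20 m³)
12 m³ → container 3 (remaining 8 m³)
13 m³ → container 4 (remaining 17 m³)
12 m³ → container 4 (remaining 5 m³)
13 m³ → container 5 (remaining 17 m³)
13 m³ → container 5 (remaining 4 m³)
13 m³ → container 6 (remaining 17 m³)
10 m³ → container 6 (remaining 7 m³)
11 m³ → container 7 (remaining 19 m³)
10 m³ → container 7 (remaining 9 m³)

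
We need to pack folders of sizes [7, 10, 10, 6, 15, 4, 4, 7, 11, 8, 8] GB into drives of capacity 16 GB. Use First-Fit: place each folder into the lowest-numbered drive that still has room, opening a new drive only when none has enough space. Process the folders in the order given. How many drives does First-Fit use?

drive 1: place 7 GB, 9 GB left
drive 2: place 10 GB, 6 GB left
drive 3: place 10 GB, 6 GB left
drive 1: place 6 GB, 3 GB left
drive 4: place 15 GB, 1 GB left
drive 2: place 4 GB, 2 GB left
drive 3: place 4 GB, 2 GB left
drive 5: place 7 GB, 9 GB left
drive 6: place 11 GB, 5 GB left
drive 5: place 8 GB, 1 GB left
drive 7: place 8 GB, 8 GB left

7 drives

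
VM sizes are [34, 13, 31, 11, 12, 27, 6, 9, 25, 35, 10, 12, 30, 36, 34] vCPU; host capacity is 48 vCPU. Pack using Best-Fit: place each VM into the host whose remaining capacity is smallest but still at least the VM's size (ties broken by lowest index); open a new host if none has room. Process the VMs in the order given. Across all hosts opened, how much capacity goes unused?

34 vCPU → host 1 (remaining 14 vCPU)
13 vCPU → host 1 (remaining 1 vCPU)
31 vCPU → host 2 (remaining 17 vCPU)
11 vCPU → host 2 (remaining 6 vCPU)
12 vCPU → host 3 (remaining 36 vCPU)
27 vCPU → host 3 (remaining 9 vCPU)
6 vCPU → host 2 (remaining 0 vCPU)
9 vCPU → host 3 (remaining 0 vCPU)
25 vCPU → host 4 (remaining 23 vCPU)
35 vCPU → host 5 (remaining 13 vCPU)
10 vCPU → host 5 (remaining 3 vCPU)
12 vCPU → host 4 (remaining 11 vCPU)
30 vCPU → host 6 (remaining 18 vCPU)
36 vCPU → host 7 (remaining 12 vCPU)
34 vCPU → host 8 (remaining 14 vCPU)
8 hosts × 48 vCPU = 384 vCPU; used 325 vCPU; unused 59 vCPU.

59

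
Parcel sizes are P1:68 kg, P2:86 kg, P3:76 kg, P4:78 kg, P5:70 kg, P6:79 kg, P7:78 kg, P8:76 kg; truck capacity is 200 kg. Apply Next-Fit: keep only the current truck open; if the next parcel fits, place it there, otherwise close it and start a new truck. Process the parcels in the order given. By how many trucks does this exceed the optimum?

Next-Fit: [68,86] [76,78] [70,79] [78,76] → 4 trucks.
Total size 611 kg; any packing needs at least ⌈611/200⌉ = 4 trucks.
So 4 is already optimal.

0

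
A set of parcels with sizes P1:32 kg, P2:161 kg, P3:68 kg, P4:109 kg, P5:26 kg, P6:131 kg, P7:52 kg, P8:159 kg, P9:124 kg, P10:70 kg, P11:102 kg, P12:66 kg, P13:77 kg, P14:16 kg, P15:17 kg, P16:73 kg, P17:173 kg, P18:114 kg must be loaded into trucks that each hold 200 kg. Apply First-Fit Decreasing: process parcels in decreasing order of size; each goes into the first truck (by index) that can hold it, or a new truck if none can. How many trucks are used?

9 trucks

Sorted descending: 173, 161, 159, 131, 124, 114, 109, 102, 77, 73, 70, 68, 66, 52, 32, 26, 17, 16.
Put 173 kg in truck 1; 27 kg remain.
Put 161 kg in truck 2; 39 kg remain.
Put 159 kg in truck 3; 41 kg remain.
Put 131 kg in truck 4; 69 kg remain.
Put 124 kg in truck 5; 76 kg remain.
Put 114 kg in truck 6; 86 kg remain.
Put 109 kg in truck 7; 91 kg remain.
Put 102 kg in truck 8; 98 kg remain.
Put 77 kg in truck 6; 9 kg remain.
Put 73 kg in truck 5; 3 kg remain.
Put 70 kg in truck 7; 21 kg remain.
Put 68 kg in truck 4; 1 kg remain.
Put 66 kg in truck 8; 32 kg remain.
Put 52 kg in truck 9; 148 kg remain.
Put 32 kg in truck 2; 7 kg remain.
Put 26 kg in truck 1; 1 kg remain.
Put 17 kg in truck 3; 24 kg remain.
Put 16 kg in truck 3; 8 kg remain.
Final trucks: [173,26] [161,32] [159,17,16] [131,68] [124,73] [114,77] [109,70] [102,66] [52].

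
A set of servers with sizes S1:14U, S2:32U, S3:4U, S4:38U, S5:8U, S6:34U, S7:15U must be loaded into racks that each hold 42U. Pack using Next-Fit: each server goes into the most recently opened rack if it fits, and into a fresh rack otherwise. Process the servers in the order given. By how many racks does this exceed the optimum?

1

Next-Fit: [14] [32,4] [38] [8,34] [15] → 5 racks.
Total size 145U; any packing needs at least ⌈145/42⌉ = 4 racks.
An optimal packing achieves that bound: [38,4] [34,8] [32] [15,14] → 4 racks.
Excess: 5 − 4 = 1.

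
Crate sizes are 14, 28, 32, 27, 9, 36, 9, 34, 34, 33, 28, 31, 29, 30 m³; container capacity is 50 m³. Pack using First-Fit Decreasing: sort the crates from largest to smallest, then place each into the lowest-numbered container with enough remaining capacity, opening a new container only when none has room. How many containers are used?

Sorted descending: 36, 34, 34, 33, 32, 31, 30, 29, 28, 28, 27, 14, 9, 9.
container 1: place 36 m³, 14 m³ left
container 2: place 34 m³, 16 m³ left
container 3: place 34 m³, 16 m³ left
container 4: place 33 m³, 17 m³ left
container 5: place 32 m³, 18 m³ left
container 6: place 31 m³, 19 m³ left
container 7: place 30 m³, 20 m³ left
container 8: place 29 m³, 21 m³ left
container 9: place 28 m³, 22 m³ left
container 10: place 28 m³, 22 m³ left
container 11: place 27 m³, 23 m³ left
container 1: place 14 m³, 0 m³ left
container 2: place 9 m³, 7 m³ left
container 3: place 9 m³, 7 m³ left

11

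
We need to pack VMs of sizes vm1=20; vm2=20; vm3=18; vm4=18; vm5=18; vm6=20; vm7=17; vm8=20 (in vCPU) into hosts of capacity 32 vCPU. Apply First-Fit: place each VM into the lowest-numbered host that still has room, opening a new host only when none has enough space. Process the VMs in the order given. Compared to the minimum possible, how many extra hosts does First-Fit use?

First-Fit: [20] [20] [18] [18] [18] [20] [17] [20] → 8 hosts.
8 VMs exceed 16 vCPU (half the capacity), and no two of those can share a host, so at least 8 hosts are needed.
So 8 is already optimal.

0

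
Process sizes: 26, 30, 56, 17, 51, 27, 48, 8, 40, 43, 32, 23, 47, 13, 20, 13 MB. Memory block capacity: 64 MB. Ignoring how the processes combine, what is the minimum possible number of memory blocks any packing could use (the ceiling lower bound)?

8

Total size = 26 + 30 + 56 + 17 + 51 + 27 + 48 + 8 + 40 + 43 + 32 + 23 + 47 + 13 + 20 + 13 = 494 MB.
⌈494 / 64⌉ = 8.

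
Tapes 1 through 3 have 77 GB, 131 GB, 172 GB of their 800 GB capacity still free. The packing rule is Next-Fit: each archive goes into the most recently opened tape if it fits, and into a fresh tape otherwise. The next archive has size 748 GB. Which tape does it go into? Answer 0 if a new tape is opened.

0

Next-Fit only looks at tape 3, which has 172 GB free.
748 GB does not fit, so a new tape is opened.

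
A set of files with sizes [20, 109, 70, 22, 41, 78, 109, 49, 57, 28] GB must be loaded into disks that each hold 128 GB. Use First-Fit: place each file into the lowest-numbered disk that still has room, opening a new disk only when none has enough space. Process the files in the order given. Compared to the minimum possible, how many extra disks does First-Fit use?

First-Fit: [20,70,22] [109] [41,78] [109] [49,57] [28] → 6 disks.
Total size 583 GB; any packing needs at least ⌈583/128⌉ = 5 disks.
An optimal packing achieves that bound: [109] [109] [78,49] [70,57] [41,28,22,20] → 5 disks.
Excess: 6 − 5 = 1.

1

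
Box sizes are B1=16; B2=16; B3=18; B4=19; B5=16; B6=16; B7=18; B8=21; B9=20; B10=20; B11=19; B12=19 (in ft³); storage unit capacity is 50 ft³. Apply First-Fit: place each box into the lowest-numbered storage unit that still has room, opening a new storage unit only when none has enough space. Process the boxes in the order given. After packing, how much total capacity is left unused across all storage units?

82

B1 (16 ft³) → storage unit 1 (remaining 34 ft³)
B2 (16 ft³) → storage unit 1 (remaining 18 ft³)
B3 (18 ft³) → storage unit 1 (remaining 0 ft³)
B4 (19 ft³) → storage unit 2 (remaining 31 ft³)
B5 (16 ft³) → storage unit 2 (remaining 15 ft³)
B6 (16 ft³) → storage unit 3 (remaining 34 ft³)
B7 (18 ft³) → storage unit 3 (remaining 16 ft³)
B8 (21 ft³) → storage unit 4 (remaining 29 ft³)
B9 (20 ft³) → storage unit 4 (remaining 9 ft³)
B10 (20 ft³) → storage unit 5 (remaining 30 ft³)
B11 (19 ft³) → storage unit 5 (remaining 11 ft³)
B12 (19 ft³) → storage unit 6 (remaining 31 ft³)
6 storage units × 50 ft³ = 300 ft³; used 218 ft³; unused 82 ft³.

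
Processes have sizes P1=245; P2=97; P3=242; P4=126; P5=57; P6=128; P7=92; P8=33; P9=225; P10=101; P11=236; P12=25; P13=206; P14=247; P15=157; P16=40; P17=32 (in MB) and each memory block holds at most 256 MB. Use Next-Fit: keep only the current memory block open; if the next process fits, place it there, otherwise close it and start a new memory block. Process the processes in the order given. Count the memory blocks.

11

memory block 1: place P1 (245 MB), 11 MB left
memory block 2: place P2 (97 MB), 159 MB left
memory block 3: place P3 (242 MB), 14 MB left
memory block 4: place P4 (126 MB), 130 MB left
memory block 4: place P5 (57 MB), 73 MB left
memory block 5: place P6 (128 MB), 128 MB left
memory block 5: place P7 (92 MB), 36 MB left
memory block 5: place P8 (33 MB), 3 MB left
memory block 6: place P9 (225 MB), 31 MB left
memory block 7: place P10 (101 MB), 155 MB left
memory block 8: place P11 (236 MB), 20 MB left
memory block 9: place P12 (25 MB), 231 MB left
memory block 9: place P13 (206 MB), 25 MB left
memory block 10: place P14 (247 MB), 9 MB left
memory block 11: place P15 (157 MB), 99 MB left
memory block 11: place P16 (40 MB), 59 MB left
memory block 11: place P17 (32 MB), 27 MB left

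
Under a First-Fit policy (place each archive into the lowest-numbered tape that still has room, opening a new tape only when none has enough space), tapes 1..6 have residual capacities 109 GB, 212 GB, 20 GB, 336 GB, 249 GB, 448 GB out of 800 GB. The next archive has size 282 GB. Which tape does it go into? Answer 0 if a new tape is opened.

Tapes with room: tape 4 (336 GB), tape 6 (448 GB).
The first with room is tape 4.

4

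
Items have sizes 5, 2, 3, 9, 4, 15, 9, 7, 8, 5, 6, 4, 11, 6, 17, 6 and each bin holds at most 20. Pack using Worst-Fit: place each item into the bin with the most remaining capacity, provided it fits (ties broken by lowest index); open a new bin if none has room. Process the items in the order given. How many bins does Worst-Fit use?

Put 5 in bin 1; 15 remain.
Put 2 in bin 1; 13 remain.
Put 3 in bin 1; 10 remain.
Put 9 in bin 1; 1 remain.
Put 4 in bin 2; 16 remain.
Put 15 in bin 2; 1 remain.
Put 9 in bin 3; 11 remain.
Put 7 in bin 3; 4 remain.
Put 8 in bin 4; 12 remain.
Put 5 in bin 4; 7 remain.
Put 6 in bin 4; 1 remain.
Put 4 in bin 3; 0 remain.
Put 11 in bin 5; 9 remain.
Put 6 in bin 5; 3 remain.
Put 17 in bin 6; 3 remain.
Put 6 in bin 7; 14 remain.
Final bins: [5,2,3,9] [4,15] [9,7,4] [8,5,6] [11,6] [17] [6].

7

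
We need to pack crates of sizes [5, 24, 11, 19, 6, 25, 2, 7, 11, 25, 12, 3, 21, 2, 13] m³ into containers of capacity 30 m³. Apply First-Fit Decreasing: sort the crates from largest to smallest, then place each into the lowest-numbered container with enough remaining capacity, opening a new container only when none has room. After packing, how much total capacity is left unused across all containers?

24

Sorted descending: 25, 25, 24, 21, 19, 13, 12, 11, 11, 7, 6, 5, 3, 2, 2.
25 m³ → container 1 (remaining 5 m³)
25 m³ → container 2 (remaining 5 m³)
24 m³ → container 3 (remaining 6 m³)
21 m³ → container 4 (remaining 9 m³)
19 m³ → container 5 (remaining 11 m³)
13 m³ → container 6 (remaining 17 m³)
12 m³ → container 6 (remaining 5 m³)
11 m³ → container 5 (remaining 0 m³)
11 m³ → container 7 (remaining 19 m³)
7 m³ → container 4 (remaining 2 m³)
6 m³ → container 3 (remaining 0 m³)
5 m³ → container 1 (remaining 0 m³)
3 m³ → container 2 (remaining 2 m³)
2 m³ → container 2 (remaining 0 m³)
2 m³ → container 4 (remaining 0 m³)
7 containers × 30 m³ = 210 m³; used 186 m³; unused 24 m³.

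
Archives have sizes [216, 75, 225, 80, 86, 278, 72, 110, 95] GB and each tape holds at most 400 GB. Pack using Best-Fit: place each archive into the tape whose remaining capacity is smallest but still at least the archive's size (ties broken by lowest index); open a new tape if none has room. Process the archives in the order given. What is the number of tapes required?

4 tapes

tape 1: place 216 GB, 184 GB left
tape 1: place 75 GB, 109 GB left
tape 2: place 225 GB, 175 GB left
tape 1: place 80 GB, 29 GB left
tape 2: place 86 GB, 89 GB left
tape 3: place 278 GB, 122 GB left
tape 2: place 72 GB, 17 GB left
tape 3: place 110 GB, 12 GB left
tape 4: place 95 GB, 305 GB left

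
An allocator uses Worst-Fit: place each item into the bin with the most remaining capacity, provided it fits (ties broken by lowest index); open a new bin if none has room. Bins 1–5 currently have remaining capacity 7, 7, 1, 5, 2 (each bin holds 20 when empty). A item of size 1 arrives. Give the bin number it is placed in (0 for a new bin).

1

Bins with room: bin 1 (7), bin 2 (7), bin 3 (1), bin 4 (5), bin 5 (2).
Most room is bin 1 with 7 free.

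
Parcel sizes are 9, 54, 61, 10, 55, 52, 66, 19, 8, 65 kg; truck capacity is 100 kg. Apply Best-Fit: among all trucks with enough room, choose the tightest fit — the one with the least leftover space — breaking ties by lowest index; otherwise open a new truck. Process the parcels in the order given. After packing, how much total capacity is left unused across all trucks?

201

truck 1: place 9 kg, 91 kg left
truck 1: place 54 kg, 37 kg left
truck 2: place 61 kg, 39 kg left
truck 1: place 10 kg, 27 kg left
truck 3: place 55 kg, 45 kg left
truck 4: place 52 kg, 48 kg left
truck 5: place 66 kg, 34 kg left
truck 1: place 19 kg, 8 kg left
truck 1: place 8 kg, 0 kg left
truck 6: place 65 kg, 35 kg left
6 trucks × 100 kg = 600 kg; used 399 kg; unused 201 kg.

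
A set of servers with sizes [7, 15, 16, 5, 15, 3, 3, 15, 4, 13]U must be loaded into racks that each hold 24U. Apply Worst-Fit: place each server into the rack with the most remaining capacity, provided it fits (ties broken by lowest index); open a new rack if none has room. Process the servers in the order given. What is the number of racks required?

5

7U → rack 1 (remaining 17U)
15U → rack 1 (remaining 2U)
16U → rack 2 (remaining 8U)
5U → rack 2 (remaining 3U)
15U → rack 3 (remaining 9U)
3U → rack 3 (remaining 6U)
3U → rack 3 (remaining 3U)
15U → rack 4 (remaining 9U)
4U → rack 4 (remaining 5U)
13U → rack 5 (remaining 11U)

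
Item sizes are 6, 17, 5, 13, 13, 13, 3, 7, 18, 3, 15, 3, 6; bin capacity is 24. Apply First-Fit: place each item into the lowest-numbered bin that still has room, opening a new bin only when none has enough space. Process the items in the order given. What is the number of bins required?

Put 6 in bin 1; 18 remain.
Put 17 in bin 1; 1 remain.
Put 5 in bin 2; 19 remain.
Put 13 in bin 2; 6 remain.
Put 13 in bin 3; 11 remain.
Put 13 in bin 4; 11 remain.
Put 3 in bin 2; 3 remain.
Put 7 in bin 3; 4 remain.
Put 18 in bin 5; 6 remain.
Put 3 in bin 2; 0 remain.
Put 15 in bin 6; 9 remain.
Put 3 in bin 3; 1 remain.
Put 6 in bin 4; 5 remain.

6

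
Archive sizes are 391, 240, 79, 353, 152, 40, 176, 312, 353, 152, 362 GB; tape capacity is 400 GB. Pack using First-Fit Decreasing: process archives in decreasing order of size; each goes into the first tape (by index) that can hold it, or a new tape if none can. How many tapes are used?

Sorted descending: 391, 362, 353, 353, 312, 240, 176, 152, 152, 79, 40.
391 GB → tape 1 (remaining 9 GB)
362 GB → tape 2 (remaining 38 GB)
353 GB → tape 3 (remaining 47 GB)
353 GB → tape 4 (remaining 47 GB)
312 GB → tape 5 (remaining 88 GB)
240 GB → tape 6 (remaining 160 GB)
176 GB → tape 7 (remaining 224 GB)
152 GB → tape 6 (remaining 8 GB)
152 GB → tape 7 (remaining 72 GB)
79 GB → tape 5 (remaining 9 GB)
40 GB → tape 3 (remaining 7 GB)
Final tapes: [391] [362] [353,40] [353] [312,79] [240,152] [176,152].

7 tapes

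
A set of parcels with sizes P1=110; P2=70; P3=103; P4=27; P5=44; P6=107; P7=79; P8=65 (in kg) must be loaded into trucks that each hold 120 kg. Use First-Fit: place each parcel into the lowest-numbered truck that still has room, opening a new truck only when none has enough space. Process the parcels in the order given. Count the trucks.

Put P1 (110 kg) in truck 1; 10 kg remain.
Put P2 (70 kg) in truck 2; 50 kg remain.
Put P3 (103 kg) in truck 3; 17 kg remain.
Put P4 (27 kg) in truck 2; 23 kg remain.
Put P5 (44 kg) in truck 4; 76 kg remain.
Put P6 (107 kg) in truck 5; 13 kg remain.
Put P7 (79 kg) in truck 6; 41 kg remain.
Put P8 (65 kg) in truck 4; 11 kg remain.
Final trucks: [110] [70,27] [103] [44,65] [107] [79].

6 trucks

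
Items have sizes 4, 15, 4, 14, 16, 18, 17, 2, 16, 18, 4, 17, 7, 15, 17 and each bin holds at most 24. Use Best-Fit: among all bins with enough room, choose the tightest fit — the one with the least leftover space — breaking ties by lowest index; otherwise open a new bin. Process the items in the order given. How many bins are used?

10

4 → bin 1 (remaining 20)
15 → bin 1 (remaining 5)
4 → bin 1 (remaining 1)
14 → bin 2 (remaining 10)
16 → bin 3 (remaining 8)
18 → bin 4 (remaining 6)
17 → bin 5 (remaining 7)
2 → bin 4 (remaining 4)
16 → bin 6 (remaining 8)
18 → bin 7 (remaining 6)
4 → bin 4 (remaining 0)
17 → bin 8 (remaining 7)
7 → bin 5 (remaining 0)
15 → bin 9 (remaining 9)
17 → bin 10 (remaining 7)
Final bins: [4,15,4] [14] [16] [18,2,4] [17,7] [16] [18] [17] [15] [17].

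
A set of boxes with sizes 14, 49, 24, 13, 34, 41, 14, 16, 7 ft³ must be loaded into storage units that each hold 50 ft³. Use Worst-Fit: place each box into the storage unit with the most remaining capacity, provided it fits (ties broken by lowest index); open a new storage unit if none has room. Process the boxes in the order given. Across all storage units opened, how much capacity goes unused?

storage unit 1: place 14 ft³, 36 ft³ left
storage unit 2: place 49 ft³, 1 ft³ left
storage unit 1: place 24 ft³, 12 ft³ left
storage unit 3: place 13 ft³, 37 ft³ left
storage unit 3: place 34 ft³, 3 ft³ left
storage unit 4: place 41 ft³, 9 ft³ left
storage unit 5: place 14 ft³, 36 ft³ left
storage unit 5: place 16 ft³, 20 ft³ left
storage unit 5: place 7 ft³, 13 ft³ left
5 storage units × 50 ft³ = 250 ft³; used 212 ft³; unused 38 ft³.

38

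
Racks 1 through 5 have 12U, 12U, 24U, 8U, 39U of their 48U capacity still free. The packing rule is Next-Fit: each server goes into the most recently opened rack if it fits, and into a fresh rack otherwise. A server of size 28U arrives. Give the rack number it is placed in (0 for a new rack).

Next-Fit only looks at rack 5, which has 39U free.
28U fits there.

5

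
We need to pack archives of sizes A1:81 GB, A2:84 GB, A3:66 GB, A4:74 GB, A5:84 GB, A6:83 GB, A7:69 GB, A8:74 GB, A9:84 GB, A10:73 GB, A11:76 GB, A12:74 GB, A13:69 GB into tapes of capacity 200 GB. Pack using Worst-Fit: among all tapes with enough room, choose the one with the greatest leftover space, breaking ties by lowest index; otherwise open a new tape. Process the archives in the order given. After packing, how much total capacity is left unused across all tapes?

409

tape 1: place A1 (81 GB), 119 GB left
tape 1: place A2 (84 GB), 35 GB left
tape 2: place A3 (66 GB), 134 GB left
tape 2: place A4 (74 GB), 60 GB left
tape 3: place A5 (84 GB), 116 GB left
tape 3: place A6 (83 GB), 33 GB left
tape 4: place A7 (69 GB), 131 GB left
tape 4: place A8 (74 GB), 57 GB left
tape 5: place A9 (84 GB), 116 GB left
tape 5: place A10 (73 GB), 43 GB left
tape 6: place A11 (76 GB), 124 GB left
tape 6: place A12 (74 GB), 50 GB left
tape 7: place A13 (69 GB), 131 GB left
7 tapes × 200 GB = 1400 GB; used 991 GB; unused 409 GB.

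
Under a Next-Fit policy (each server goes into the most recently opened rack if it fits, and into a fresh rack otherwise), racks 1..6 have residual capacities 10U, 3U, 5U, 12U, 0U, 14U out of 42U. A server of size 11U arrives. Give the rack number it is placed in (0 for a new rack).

6

Next-Fit only looks at rack 6, which has 14U free.
11U fits there.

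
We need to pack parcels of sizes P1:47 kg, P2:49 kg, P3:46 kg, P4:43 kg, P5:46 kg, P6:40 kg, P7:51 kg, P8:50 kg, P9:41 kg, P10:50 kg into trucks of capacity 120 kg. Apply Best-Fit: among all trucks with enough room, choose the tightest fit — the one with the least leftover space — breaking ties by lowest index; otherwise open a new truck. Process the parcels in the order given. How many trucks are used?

truck 1: place P1 (47 kg), 73 kg left
truck 1: place P2 (49 kg), 24 kg left
truck 2: place P3 (46 kg), 74 kg left
truck 2: place P4 (43 kg), 31 kg left
truck 3: place P5 (46 kg), 74 kg left
truck 3: place P6 (40 kg), 34 kg left
truck 4: place P7 (51 kg), 69 kg left
truck 4: place P8 (50 kg), 19 kg left
truck 5: place P9 (41 kg), 79 kg left
truck 5: place P10 (50 kg), 29 kg left

5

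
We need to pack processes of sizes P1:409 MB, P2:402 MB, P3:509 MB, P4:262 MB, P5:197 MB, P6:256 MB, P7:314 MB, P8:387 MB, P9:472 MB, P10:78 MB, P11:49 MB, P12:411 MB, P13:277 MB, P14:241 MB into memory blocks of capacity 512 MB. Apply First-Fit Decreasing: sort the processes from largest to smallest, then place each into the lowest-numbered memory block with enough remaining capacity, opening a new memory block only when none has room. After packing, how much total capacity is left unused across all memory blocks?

856

Sorted descending: 509, 472, 411, 409, 402, 387, 314, 277, 262, 256, 241, 197, 78, 49.
Put 509 MB in memory block 1; 3 MB remain.
Put 472 MB in memory block 2; 40 MB remain.
Put 411 MB in memory block 3; 101 MB remain.
Put 409 MB in memory block 4; 103 MB remain.
Put 402 MB in memory block 5; 110 MB remain.
Put 387 MB in memory block 6; 125 MB remain.
Put 314 MB in memory block 7; 198 MB remain.
Put 277 MB in memory block 8; 235 MB remain.
Put 262 MB in memory block 9; 250 MB remain.
Put 256 MB in memory block 10; 256 MB remain.
Put 241 MB in memory block 9; 9 MB remain.
Put 197 MB in memory block 7; 1 MB remain.
Put 78 MB in memory block 3; 23 MB remain.
Put 49 MB in memory block 4; 54 MB remain.
10 memory blocks × 512 MB = 5120 MB; used 4264 MB; unused 856 MB.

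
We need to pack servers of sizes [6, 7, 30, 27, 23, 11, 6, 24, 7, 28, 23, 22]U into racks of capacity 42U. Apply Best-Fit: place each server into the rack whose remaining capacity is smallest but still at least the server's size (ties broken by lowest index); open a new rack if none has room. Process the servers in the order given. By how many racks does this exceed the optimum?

Best-Fit: [6,7,27] [30,11] [23,6,7] [24] [28] [23] [22] → 7 racks.
7 servers exceed 21U (half the capacity), and no two of those can share a rack, so at least 7 racks are needed.
So 7 is already optimal.

0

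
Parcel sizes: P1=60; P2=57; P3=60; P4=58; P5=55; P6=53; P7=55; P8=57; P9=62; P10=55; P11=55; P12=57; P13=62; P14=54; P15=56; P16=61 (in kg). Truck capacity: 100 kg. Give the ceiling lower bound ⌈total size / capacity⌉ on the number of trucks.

Total size = 60 + 57 + 60 + 58 + 55 + 53 + 55 + 57 + 62 + 55 + 55 + 57 + 62 + 54 + 56 + 61 = 917 kg.
⌈917 / 100⌉ = 10.

10 trucks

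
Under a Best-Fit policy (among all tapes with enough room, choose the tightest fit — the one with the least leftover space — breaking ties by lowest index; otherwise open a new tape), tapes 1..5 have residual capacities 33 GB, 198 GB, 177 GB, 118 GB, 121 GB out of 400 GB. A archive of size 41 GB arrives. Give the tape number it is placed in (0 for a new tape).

Tapes with room: tape 2 (198 GB), tape 3 (177 GB), tape 4 (118 GB), tape 5 (121 GB).
Tightest fit is tape 4 with 118 GB free.

4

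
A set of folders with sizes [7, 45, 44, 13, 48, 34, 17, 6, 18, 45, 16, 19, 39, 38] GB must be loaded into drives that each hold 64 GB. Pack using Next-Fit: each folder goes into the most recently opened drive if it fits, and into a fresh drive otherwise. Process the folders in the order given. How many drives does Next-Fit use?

8

Put 7 GB in drive 1; 57 GB remain.
Put 45 GB in drive 1; 12 GB remain.
Put 44 GB in drive 2; 20 GB remain.
Put 13 GB in drive 2; 7 GB remain.
Put 48 GB in drive 3; 16 GB remain.
Put 34 GB in drive 4; 30 GB remain.
Put 17 GB in drive 4; 13 GB remain.
Put 6 GB in drive 4; 7 GB remain.
Put 18 GB in drive 5; 46 GB remain.
Put 45 GB in drive 5; 1 GB remain.
Put 16 GB in drive 6; 48 GB remain.
Put 19 GB in drive 6; 29 GB remain.
Put 39 GB in drive 7; 25 GB remain.
Put 38 GB in drive 8; 26 GB remain.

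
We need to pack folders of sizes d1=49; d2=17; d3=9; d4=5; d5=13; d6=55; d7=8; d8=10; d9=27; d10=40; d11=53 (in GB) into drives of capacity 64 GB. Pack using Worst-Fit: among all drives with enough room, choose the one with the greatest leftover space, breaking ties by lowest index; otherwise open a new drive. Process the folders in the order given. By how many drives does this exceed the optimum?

Worst-Fit: [49,10] [17,9,5,13,8] [55] [27] [40] [53] → 6 drives.
Total size 286 GB; any packing needs at least ⌈286/64⌉ = 5 drives.
An optimal packing achieves that bound: [55,9] [53,10] [49,13] [40,17,5] [27,8] → 5 drives.
Excess: 6 − 5 = 1.

1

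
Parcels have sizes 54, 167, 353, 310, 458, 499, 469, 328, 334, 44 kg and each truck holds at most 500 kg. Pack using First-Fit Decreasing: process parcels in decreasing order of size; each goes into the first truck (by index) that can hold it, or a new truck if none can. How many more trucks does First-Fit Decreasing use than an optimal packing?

0

First-Fit Decreasing: [499] [469] [458] [353,54,44] [334] [328,167] [310] → 7 trucks.
Total size 3016 kg; any packing needs at least ⌈3016/500⌉ = 7 trucks.
So 7 is already optimal.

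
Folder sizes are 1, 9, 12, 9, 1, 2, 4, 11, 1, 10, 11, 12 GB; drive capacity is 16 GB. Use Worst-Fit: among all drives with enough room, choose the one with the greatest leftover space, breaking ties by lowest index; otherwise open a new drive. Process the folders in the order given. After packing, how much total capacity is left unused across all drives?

29

drive 1: place 1 GB, 15 GB left
drive 1: place 9 GB, 6 GB left
drive 2: place 12 GB, 4 GB left
drive 3: place 9 GB, 7 GB left
drive 3: place 1 GB, 6 GB left
drive 1: place 2 GB, 4 GB left
drive 3: place 4 GB, 2 GB left
drive 4: place 11 GB, 5 GB left
drive 4: place 1 GB, 4 GB left
drive 5: place 10 GB, 6 GB left
drive 6: place 11 GB, 5 GB left
drive 7: place 12 GB, 4 GB left
7 drives × 16 GB = 112 GB; used 83 GB; unused 29 GB.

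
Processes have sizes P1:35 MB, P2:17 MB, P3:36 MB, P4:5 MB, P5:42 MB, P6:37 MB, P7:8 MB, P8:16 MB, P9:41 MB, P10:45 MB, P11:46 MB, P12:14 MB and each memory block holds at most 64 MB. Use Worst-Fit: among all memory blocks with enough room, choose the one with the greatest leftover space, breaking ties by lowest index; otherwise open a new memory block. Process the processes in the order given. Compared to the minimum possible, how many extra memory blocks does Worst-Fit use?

Worst-Fit: [35,17] [36,5,16] [42] [37,8] [41,14] [45] [46] → 7 memory blocks.
7 processes exceed 32 MB (half the capacity), and no two of those can share a memory block, so at least 7 memory blocks are needed.
So 7 is already optimal.

0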